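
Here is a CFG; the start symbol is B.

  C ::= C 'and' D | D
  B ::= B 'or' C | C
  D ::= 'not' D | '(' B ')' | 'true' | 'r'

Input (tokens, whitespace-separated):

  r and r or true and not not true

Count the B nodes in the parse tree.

2

[B [B [C [C [D r]] and [D r]]] or [C [C [D true]] and [D not [D not [D true]]]]]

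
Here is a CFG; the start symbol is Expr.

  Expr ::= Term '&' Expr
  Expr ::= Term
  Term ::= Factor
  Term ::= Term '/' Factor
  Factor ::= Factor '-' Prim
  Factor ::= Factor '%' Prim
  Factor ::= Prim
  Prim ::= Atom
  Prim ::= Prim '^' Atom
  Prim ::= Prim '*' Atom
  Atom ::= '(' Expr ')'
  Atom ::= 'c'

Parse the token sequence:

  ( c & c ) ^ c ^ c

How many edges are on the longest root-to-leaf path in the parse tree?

[Expr [Term [Factor [Prim [Prim [Prim [Atom ( [Expr [Term [Factor [Prim [Atom c]]]] & [Expr [Term [Factor [Prim [Atom c]]]]]] )]] ^ [Atom c]] ^ [Atom c]]]]]

13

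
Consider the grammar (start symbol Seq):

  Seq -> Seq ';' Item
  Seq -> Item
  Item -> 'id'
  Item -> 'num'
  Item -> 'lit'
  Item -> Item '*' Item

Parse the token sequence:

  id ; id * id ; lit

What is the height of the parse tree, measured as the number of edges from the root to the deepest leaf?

[Seq [Seq [Seq [Item id]] ; [Item [Item id] * [Item id]]] ; [Item lit]]

4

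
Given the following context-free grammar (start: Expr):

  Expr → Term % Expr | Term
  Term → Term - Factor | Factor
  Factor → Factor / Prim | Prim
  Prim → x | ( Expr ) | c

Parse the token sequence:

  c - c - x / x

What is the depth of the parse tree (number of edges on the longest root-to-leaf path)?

[Expr [Term [Term [Term [Factor [Prim c]]] - [Factor [Prim c]]] - [Factor [Factor [Prim x]] / [Prim x]]]]

6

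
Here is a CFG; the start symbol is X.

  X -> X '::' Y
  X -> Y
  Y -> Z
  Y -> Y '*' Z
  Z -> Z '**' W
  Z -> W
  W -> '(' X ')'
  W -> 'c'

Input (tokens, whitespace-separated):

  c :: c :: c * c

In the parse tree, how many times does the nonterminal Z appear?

[X [X [X [Y [Z [W c]]]] :: [Y [Z [W c]]]] :: [Y [Y [Z [W c]]] * [Z [W c]]]]

4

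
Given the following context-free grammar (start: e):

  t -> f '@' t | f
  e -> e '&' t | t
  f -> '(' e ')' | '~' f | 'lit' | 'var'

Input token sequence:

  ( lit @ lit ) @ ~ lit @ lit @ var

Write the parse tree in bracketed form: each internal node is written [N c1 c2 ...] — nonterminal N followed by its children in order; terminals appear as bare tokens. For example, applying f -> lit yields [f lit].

[e [t [f ( [e [t [f lit] @ [t [f lit]]]] )] @ [t [f ~ [f lit]] @ [t [f lit] @ [t [f var]]]]]]

e
t
f @ t
( e ) @ t
( t ) @ t
( f @ t ) @ t
( lit @ t ) @ t
( lit @ f ) @ t
( lit @ lit ) @ t
( lit @ lit ) @ f @ t
( lit @ lit ) @ ~ f @ t
( lit @ lit ) @ ~ lit @ t
( lit @ lit ) @ ~ lit @ f @ t
( lit @ lit ) @ ~ lit @ lit @ t
( lit @ lit ) @ ~ lit @ lit @ f
( lit @ lit ) @ ~ lit @ lit @ var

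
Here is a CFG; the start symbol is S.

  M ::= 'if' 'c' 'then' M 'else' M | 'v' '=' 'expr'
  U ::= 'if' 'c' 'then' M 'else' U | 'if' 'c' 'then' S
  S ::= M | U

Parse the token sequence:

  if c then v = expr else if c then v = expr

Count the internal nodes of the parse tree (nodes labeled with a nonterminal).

[S [U if c then [M v = expr] else [U if c then [S [M v = expr]]]]]

6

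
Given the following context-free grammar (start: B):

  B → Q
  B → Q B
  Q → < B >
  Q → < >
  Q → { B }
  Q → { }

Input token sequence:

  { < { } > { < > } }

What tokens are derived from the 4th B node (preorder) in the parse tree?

[B [Q { [B [Q < [B [Q { }]] >] [B [Q { [B [Q < >]] }]]] }]]

{ < > }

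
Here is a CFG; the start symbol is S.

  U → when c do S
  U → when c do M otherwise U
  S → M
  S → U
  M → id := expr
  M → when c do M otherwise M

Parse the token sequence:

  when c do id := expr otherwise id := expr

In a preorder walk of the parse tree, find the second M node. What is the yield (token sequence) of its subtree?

[S [M when c do [M id := expr] otherwise [M id := expr]]]

id := expr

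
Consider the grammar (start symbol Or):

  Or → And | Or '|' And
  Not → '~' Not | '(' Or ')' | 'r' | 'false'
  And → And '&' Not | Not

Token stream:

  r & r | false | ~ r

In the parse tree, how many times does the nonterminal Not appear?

[Or [Or [Or [And [And [Not r]] & [Not r]]] | [And [Not false]]] | [And [Not ~ [Not r]]]]

5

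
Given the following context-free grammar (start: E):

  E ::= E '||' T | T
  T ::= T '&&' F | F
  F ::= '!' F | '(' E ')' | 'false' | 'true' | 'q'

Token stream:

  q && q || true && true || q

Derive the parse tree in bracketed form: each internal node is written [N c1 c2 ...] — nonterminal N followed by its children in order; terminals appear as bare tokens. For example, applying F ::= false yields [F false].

E
E || T
E || T || T
T || T || T
T && F || T || T
F && F || T || T
q && F || T || T
q && q || T || T
q && q || T && F || T
q && q || F && F || T
q && q || true && F || T
q && q || true && true || T
q && q || true && true || F
q && q || true && true || q

[E [E [E [T [T [F q]] && [F q]]] || [T [T [F true]] && [F true]]] || [T [F q]]]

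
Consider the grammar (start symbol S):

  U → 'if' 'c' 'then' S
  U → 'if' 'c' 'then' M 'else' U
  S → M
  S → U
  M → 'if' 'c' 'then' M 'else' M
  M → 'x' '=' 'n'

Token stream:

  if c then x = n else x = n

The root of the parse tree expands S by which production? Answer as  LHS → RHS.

S → M

[S [M if c then [M x = n] else [M x = n]]]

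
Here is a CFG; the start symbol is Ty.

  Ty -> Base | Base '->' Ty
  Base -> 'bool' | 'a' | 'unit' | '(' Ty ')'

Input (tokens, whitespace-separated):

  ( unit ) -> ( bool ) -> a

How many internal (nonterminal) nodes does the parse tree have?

[Ty [Base ( [Ty [Base unit]] )] -> [Ty [Base ( [Ty [Base bool]] )] -> [Ty [Base a]]]]

10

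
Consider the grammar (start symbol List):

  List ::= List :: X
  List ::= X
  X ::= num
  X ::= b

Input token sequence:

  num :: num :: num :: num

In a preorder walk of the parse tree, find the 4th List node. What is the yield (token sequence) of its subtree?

[List [List [List [List [X num]] :: [X num]] :: [X num]] :: [X num]]

num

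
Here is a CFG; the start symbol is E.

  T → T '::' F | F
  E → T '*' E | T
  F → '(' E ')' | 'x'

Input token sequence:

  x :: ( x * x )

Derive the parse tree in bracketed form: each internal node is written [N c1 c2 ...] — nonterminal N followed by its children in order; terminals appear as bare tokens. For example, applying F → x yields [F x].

[E [T [T [F x]] :: [F ( [E [T [F x]] * [E [T [F x]]]] )]]]

E
T
T :: F
F :: F
x :: F
x :: ( E )
x :: ( T * E )
x :: ( F * E )
x :: ( x * E )
x :: ( x * T )
x :: ( x * F )
x :: ( x * x )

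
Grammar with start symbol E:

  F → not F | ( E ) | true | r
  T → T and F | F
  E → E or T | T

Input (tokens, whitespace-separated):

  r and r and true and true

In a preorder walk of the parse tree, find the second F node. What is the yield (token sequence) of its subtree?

r

[E [T [T [T [T [F r]] and [F r]] and [F true]] and [F true]]]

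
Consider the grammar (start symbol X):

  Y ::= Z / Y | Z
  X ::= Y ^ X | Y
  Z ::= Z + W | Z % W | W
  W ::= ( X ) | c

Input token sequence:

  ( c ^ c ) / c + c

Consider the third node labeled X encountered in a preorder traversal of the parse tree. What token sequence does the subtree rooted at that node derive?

c

[X [Y [Z [W ( [X [Y [Z [W c]]] ^ [X [Y [Z [W c]]]]] )]] / [Y [Z [Z [W c]] + [W c]]]]]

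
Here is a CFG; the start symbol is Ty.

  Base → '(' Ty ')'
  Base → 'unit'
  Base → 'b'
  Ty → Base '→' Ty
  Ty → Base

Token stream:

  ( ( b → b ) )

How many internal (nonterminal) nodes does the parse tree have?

[Ty [Base ( [Ty [Base ( [Ty [Base b] → [Ty [Base b]]] )]] )]]

8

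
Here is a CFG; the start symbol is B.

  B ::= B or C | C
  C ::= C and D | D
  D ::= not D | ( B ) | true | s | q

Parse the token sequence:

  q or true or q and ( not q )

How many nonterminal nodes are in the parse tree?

15

[B [B [B [C [D q]]] or [C [D true]]] or [C [C [D q]] and [D ( [B [C [D not [D q]]]] )]]]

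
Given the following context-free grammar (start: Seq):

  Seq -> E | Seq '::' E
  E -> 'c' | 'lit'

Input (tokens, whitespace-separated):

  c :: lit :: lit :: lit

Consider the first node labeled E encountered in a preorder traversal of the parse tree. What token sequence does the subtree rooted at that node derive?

[Seq [Seq [Seq [Seq [E c]] :: [E lit]] :: [E lit]] :: [E lit]]

c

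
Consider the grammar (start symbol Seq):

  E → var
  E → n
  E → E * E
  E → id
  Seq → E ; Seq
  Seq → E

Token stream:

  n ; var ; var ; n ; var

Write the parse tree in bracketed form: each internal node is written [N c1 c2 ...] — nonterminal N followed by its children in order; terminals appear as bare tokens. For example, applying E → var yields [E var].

Seq
E ; Seq
n ; Seq
n ; E ; Seq
n ; var ; Seq
n ; var ; E ; Seq
n ; var ; var ; Seq
n ; var ; var ; E ; Seq
n ; var ; var ; n ; Seq
n ; var ; var ; n ; E
n ; var ; var ; n ; var

[Seq [E n] ; [Seq [E var] ; [Seq [E var] ; [Seq [E n] ; [Seq [E var]]]]]]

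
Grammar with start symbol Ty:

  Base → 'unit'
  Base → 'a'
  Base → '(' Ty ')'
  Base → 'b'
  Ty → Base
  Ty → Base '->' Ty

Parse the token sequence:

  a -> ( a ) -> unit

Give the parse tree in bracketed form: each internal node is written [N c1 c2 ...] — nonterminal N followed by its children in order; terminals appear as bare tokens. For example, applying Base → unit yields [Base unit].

[Ty [Base a] -> [Ty [Base ( [Ty [Base a]] )] -> [Ty [Base unit]]]]

Ty
Base -> Ty
a -> Ty
a -> Base -> Ty
a -> ( Ty ) -> Ty
a -> ( Base ) -> Ty
a -> ( a ) -> Ty
a -> ( a ) -> Base
a -> ( a ) -> unit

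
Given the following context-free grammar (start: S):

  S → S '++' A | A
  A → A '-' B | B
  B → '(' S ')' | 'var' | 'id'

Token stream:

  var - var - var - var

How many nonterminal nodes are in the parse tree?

9

[S [A [A [A [A [B var]] - [B var]] - [B var]] - [B var]]]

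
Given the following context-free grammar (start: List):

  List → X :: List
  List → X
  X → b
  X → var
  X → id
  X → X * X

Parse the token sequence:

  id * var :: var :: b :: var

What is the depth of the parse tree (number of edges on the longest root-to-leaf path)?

[List [X [X id] * [X var]] :: [List [X var] :: [List [X b] :: [List [X var]]]]]

5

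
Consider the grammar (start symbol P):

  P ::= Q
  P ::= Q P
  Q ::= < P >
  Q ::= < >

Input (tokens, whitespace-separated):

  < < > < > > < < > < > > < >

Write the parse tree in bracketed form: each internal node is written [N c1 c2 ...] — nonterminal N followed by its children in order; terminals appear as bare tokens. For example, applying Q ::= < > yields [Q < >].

P
Q P
< P > P
< Q P > P
< < > P > P
< < > Q > P
< < > < > > P
< < > < > > Q P
< < > < > > < P > P
< < > < > > < Q P > P
< < > < > > < < > P > P
< < > < > > < < > Q > P
< < > < > > < < > < > > P
< < > < > > < < > < > > Q
< < > < > > < < > < > > < >

[P [Q < [P [Q < >] [P [Q < >]]] >] [P [Q < [P [Q < >] [P [Q < >]]] >] [P [Q < >]]]]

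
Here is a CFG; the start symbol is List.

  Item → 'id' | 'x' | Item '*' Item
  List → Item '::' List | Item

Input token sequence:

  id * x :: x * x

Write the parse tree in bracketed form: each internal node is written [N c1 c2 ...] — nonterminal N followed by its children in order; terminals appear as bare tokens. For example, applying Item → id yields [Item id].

[List [Item [Item id] * [Item x]] :: [List [Item [Item x] * [Item x]]]]

List
Item :: List
Item * Item :: List
id * Item :: List
id * x :: List
id * x :: Item
id * x :: Item * Item
id * x :: x * Item
id * x :: x * x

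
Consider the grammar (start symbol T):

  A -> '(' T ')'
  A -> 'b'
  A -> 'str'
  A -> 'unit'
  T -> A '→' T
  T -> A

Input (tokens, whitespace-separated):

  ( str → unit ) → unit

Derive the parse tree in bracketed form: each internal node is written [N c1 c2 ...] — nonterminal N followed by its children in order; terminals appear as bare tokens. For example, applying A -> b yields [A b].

T
A → T
( T ) → T
( A → T ) → T
( str → T ) → T
( str → A ) → T
( str → unit ) → T
( str → unit ) → A
( str → unit ) → unit

[T [A ( [T [A str] → [T [A unit]]] )] → [T [A unit]]]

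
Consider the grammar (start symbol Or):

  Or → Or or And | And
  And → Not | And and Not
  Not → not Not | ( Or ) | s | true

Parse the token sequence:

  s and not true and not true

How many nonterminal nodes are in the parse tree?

[Or [And [And [And [Not s]] and [Not not [Not true]]] and [Not not [Not true]]]]

9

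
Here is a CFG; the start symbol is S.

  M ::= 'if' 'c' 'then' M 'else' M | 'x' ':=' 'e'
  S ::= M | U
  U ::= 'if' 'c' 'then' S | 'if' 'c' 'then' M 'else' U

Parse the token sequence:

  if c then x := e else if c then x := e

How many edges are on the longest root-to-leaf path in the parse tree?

5

[S [U if c then [M x := e] else [U if c then [S [M x := e]]]]]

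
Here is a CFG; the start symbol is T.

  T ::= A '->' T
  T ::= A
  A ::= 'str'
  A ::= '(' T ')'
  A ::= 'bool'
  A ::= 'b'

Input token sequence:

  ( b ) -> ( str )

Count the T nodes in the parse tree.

4

[T [A ( [T [A b]] )] -> [T [A ( [T [A str]] )]]]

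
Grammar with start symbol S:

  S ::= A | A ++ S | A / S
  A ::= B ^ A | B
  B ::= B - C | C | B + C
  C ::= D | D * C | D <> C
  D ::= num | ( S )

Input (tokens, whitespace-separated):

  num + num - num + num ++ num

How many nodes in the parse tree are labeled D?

[S [A [B [B [B [B [C [D num]]] + [C [D num]]] - [C [D num]]] + [C [D num]]]] ++ [S [A [B [C [D num]]]]]]

5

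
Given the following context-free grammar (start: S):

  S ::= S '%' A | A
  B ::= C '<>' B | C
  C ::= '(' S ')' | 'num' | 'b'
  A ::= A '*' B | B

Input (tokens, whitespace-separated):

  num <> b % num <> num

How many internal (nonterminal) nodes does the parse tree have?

[S [S [A [B [C num] <> [B [C b]]]]] % [A [B [C num] <> [B [C num]]]]]

12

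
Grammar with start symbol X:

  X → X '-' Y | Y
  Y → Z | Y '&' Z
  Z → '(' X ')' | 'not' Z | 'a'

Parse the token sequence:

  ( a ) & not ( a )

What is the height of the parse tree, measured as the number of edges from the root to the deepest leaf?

7

[X [Y [Y [Z ( [X [Y [Z a]]] )]] & [Z not [Z ( [X [Y [Z a]]] )]]]]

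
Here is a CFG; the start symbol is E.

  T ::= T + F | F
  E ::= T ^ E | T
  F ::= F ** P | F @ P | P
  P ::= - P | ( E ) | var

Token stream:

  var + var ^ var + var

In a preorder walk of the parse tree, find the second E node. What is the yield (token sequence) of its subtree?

var + var

[E [T [T [F [P var]]] + [F [P var]]] ^ [E [T [T [F [P var]]] + [F [P var]]]]]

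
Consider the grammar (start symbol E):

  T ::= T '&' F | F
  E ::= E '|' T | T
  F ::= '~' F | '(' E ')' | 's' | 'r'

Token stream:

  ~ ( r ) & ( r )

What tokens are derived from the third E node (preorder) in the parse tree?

[E [T [T [F ~ [F ( [E [T [F r]]] )]]] & [F ( [E [T [F r]]] )]]]

r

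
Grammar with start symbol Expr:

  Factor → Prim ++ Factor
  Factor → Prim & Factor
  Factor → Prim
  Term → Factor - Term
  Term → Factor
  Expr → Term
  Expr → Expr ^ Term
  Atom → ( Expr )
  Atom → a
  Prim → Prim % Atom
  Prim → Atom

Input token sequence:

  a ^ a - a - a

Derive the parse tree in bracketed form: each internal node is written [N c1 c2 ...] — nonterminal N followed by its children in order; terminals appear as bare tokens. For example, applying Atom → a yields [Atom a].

[Expr [Expr [Term [Factor [Prim [Atom a]]]]] ^ [Term [Factor [Prim [Atom a]]] - [Term [Factor [Prim [Atom a]]] - [Term [Factor [Prim [Atom a]]]]]]]

Expr
Expr ^ Term
Term ^ Term
Factor ^ Term
Prim ^ Term
Atom ^ Term
a ^ Term
a ^ Factor - Term
a ^ Prim - Term
a ^ Atom - Term
a ^ a - Term
a ^ a - Factor - Term
a ^ a - Prim - Term
a ^ a - Atom - Term
a ^ a - a - Term
a ^ a - a - Factor
a ^ a - a - Prim
a ^ a - a - Atom
a ^ a - a - a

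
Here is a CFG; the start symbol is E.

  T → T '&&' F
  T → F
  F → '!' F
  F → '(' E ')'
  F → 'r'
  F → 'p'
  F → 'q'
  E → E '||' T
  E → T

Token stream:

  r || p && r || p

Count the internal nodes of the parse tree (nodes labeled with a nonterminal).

[E [E [E [T [F r]]] || [T [T [F p]] && [F r]]] || [T [F p]]]

11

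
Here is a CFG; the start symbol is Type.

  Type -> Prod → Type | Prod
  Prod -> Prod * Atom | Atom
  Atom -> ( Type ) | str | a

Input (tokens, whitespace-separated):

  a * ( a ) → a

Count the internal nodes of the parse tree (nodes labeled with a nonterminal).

[Type [Prod [Prod [Atom a]] * [Atom ( [Type [Prod [Atom a]]] )]] → [Type [Prod [Atom a]]]]

11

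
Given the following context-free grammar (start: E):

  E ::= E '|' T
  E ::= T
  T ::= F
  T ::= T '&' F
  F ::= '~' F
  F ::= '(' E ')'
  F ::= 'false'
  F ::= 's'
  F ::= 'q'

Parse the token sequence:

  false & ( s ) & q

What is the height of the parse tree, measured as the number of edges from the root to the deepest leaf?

7

[E [T [T [T [F false]] & [F ( [E [T [F s]]] )]] & [F q]]]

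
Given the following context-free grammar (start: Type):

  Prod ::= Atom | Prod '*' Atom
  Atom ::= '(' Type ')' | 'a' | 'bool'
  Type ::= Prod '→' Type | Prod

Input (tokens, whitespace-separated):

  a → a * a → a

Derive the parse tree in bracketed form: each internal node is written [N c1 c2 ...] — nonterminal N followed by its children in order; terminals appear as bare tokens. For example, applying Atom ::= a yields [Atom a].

Type
Prod → Type
Atom → Type
a → Type
a → Prod → Type
a → Prod * Atom → Type
a → Atom * Atom → Type
a → a * Atom → Type
a → a * a → Type
a → a * a → Prod
a → a * a → Atom
a → a * a → a

[Type [Prod [Atom a]] → [Type [Prod [Prod [Atom a]] * [Atom a]] → [Type [Prod [Atom a]]]]]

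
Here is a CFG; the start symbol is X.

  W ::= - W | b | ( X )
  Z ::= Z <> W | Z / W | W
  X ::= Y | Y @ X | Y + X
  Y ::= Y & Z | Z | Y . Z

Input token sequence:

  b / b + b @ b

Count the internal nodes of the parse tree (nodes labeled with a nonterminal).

14

[X [Y [Z [Z [W b]] / [W b]]] + [X [Y [Z [W b]]] @ [X [Y [Z [W b]]]]]]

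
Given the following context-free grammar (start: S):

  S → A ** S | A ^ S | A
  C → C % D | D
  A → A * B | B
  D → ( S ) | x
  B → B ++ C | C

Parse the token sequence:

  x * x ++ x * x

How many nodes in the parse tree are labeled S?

1

[S [A [A [A [B [C [D x]]]] * [B [B [C [D x]]] ++ [C [D x]]]] * [B [C [D x]]]]]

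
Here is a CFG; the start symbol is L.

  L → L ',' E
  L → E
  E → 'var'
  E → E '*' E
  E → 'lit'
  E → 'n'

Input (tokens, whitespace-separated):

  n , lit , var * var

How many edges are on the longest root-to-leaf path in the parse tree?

4

[L [L [L [E n]] , [E lit]] , [E [E var] * [E var]]]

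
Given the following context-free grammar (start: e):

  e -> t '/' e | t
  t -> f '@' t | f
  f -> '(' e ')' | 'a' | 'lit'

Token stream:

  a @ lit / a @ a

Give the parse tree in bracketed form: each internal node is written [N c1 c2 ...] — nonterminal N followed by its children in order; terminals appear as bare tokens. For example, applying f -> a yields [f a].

[e [t [f a] @ [t [f lit]]] / [e [t [f a] @ [t [f a]]]]]

e
t / e
f @ t / e
a @ t / e
a @ f / e
a @ lit / e
a @ lit / t
a @ lit / f @ t
a @ lit / a @ t
a @ lit / a @ f
a @ lit / a @ a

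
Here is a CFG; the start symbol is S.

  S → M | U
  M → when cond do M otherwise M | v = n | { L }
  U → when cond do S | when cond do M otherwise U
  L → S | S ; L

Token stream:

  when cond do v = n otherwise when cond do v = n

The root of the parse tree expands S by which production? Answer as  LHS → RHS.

[S [U when cond do [M v = n] otherwise [U when cond do [S [M v = n]]]]]

S → U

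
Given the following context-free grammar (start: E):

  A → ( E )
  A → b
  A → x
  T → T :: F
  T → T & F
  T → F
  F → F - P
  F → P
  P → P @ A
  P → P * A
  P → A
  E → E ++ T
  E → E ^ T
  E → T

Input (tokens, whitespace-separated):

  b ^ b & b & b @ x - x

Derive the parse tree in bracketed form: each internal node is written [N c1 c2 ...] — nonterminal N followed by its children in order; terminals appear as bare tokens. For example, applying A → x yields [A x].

[E [E [T [F [P [A b]]]]] ^ [T [T [T [F [P [A b]]]] & [F [P [A b]]]] & [F [F [P [P [A b]] @ [A x]]] - [P [A x]]]]]

E
E ^ T
T ^ T
F ^ T
P ^ T
A ^ T
b ^ T
b ^ T & F
b ^ T & F & F
b ^ F & F & F
b ^ P & F & F
b ^ A & F & F
b ^ b & F & F
b ^ b & P & F
b ^ b & A & F
b ^ b & b & F
b ^ b & b & F - P
b ^ b & b & P - P
b ^ b & b & P @ A - P
b ^ b & b & A @ A - P
b ^ b & b & b @ A - P
b ^ b & b & b @ x - P
b ^ b & b & b @ x - A
b ^ b & b & b @ x - x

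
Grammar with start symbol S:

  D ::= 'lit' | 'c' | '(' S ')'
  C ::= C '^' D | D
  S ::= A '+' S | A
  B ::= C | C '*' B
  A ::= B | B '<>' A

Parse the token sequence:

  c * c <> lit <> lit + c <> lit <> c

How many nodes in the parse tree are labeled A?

6

[S [A [B [C [D c]] * [B [C [D c]]]] <> [A [B [C [D lit]]] <> [A [B [C [D lit]]]]]] + [S [A [B [C [D c]]] <> [A [B [C [D lit]]] <> [A [B [C [D c]]]]]]]]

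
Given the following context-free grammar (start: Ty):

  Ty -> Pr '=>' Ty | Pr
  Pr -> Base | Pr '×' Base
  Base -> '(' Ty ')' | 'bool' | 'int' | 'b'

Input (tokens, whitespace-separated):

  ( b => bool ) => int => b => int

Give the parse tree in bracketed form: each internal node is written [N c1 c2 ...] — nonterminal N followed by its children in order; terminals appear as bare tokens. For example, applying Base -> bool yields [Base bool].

[Ty [Pr [Base ( [Ty [Pr [Base b]] => [Ty [Pr [Base bool]]]] )]] => [Ty [Pr [Base int]] => [Ty [Pr [Base b]] => [Ty [Pr [Base int]]]]]]

Ty
Pr => Ty
Base => Ty
( Ty ) => Ty
( Pr => Ty ) => Ty
( Base => Ty ) => Ty
( b => Ty ) => Ty
( b => Pr ) => Ty
( b => Base ) => Ty
( b => bool ) => Ty
( b => bool ) => Pr => Ty
( b => bool ) => Base => Ty
( b => bool ) => int => Ty
( b => bool ) => int => Pr => Ty
( b => bool ) => int => Base => Ty
( b => bool ) => int => b => Ty
( b => bool ) => int => b => Pr
( b => bool ) => int => b => Base
( b => bool ) => int => b => int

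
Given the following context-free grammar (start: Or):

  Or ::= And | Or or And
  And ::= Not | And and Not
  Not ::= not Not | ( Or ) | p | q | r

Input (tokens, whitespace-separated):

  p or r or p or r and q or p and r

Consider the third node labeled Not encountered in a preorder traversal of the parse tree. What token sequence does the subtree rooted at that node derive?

[Or [Or [Or [Or [Or [And [Not p]]] or [And [Not r]]] or [And [Not p]]] or [And [And [Not r]] and [Not q]]] or [And [And [Not p]] and [Not r]]]

p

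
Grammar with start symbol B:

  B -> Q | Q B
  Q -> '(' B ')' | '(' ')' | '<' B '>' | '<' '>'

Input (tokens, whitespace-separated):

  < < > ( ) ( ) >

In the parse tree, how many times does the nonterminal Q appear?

[B [Q < [B [Q < >] [B [Q ( )] [B [Q ( )]]]] >]]

4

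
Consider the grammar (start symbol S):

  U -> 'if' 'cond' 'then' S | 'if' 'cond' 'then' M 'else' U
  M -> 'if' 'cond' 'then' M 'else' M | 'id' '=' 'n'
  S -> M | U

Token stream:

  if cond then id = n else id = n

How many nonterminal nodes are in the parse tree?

4

[S [M if cond then [M id = n] else [M id = n]]]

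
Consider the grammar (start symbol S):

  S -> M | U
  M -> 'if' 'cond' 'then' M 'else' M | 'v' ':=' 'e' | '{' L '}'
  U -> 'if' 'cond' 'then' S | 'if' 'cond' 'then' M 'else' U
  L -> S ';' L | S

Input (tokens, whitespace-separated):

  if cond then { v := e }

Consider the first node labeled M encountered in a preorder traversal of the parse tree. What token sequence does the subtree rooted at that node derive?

[S [U if cond then [S [M { [L [S [M v := e]]] }]]]]

{ v := e }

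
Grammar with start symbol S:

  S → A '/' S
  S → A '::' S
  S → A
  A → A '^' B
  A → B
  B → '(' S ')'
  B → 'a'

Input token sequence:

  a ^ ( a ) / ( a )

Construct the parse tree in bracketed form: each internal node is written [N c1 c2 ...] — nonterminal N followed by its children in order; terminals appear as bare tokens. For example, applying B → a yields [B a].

S
A / S
A ^ B / S
B ^ B / S
a ^ B / S
a ^ ( S ) / S
a ^ ( A ) / S
a ^ ( B ) / S
a ^ ( a ) / S
a ^ ( a ) / A
a ^ ( a ) / B
a ^ ( a ) / ( S )
a ^ ( a ) / ( A )
a ^ ( a ) / ( B )
a ^ ( a ) / ( a )

[S [A [A [B a]] ^ [B ( [S [A [B a]]] )]] / [S [A [B ( [S [A [B a]]] )]]]]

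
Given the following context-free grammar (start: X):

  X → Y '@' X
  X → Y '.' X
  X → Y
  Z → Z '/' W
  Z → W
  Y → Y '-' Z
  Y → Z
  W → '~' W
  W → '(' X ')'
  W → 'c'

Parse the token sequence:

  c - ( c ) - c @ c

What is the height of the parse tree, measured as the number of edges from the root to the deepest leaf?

[X [Y [Y [Y [Z [W c]]] - [Z [W ( [X [Y [Z [W c]]]] )]]] - [Z [W c]]] @ [X [Y [Z [W c]]]]]

9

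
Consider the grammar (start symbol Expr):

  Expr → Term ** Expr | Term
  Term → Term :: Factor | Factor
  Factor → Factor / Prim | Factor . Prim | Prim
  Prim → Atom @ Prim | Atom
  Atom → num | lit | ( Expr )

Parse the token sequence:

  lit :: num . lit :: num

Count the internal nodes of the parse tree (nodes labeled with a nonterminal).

[Expr [Term [Term [Term [Factor [Prim [Atom lit]]]] :: [Factor [Factor [Prim [Atom num]]] . [Prim [Atom lit]]]] :: [Factor [Prim [Atom num]]]]]

16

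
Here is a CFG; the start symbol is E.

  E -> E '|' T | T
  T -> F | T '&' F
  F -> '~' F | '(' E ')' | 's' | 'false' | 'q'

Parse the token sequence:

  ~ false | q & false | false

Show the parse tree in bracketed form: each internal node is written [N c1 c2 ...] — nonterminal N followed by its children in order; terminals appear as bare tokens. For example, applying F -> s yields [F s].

E
E | T
E | T | T
T | T | T
F | T | T
~ F | T | T
~ false | T | T
~ false | T & F | T
~ false | F & F | T
~ false | q & F | T
~ false | q & false | T
~ false | q & false | F
~ false | q & false | false

[E [E [E [T [F ~ [F false]]]] | [T [T [F q]] & [F false]]] | [T [F false]]]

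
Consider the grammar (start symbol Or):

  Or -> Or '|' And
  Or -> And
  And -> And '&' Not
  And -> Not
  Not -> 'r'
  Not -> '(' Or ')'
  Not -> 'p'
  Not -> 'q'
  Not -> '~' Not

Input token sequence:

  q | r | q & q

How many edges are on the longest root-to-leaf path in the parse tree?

5

[Or [Or [Or [And [Not q]]] | [And [Not r]]] | [And [And [Not q]] & [Not q]]]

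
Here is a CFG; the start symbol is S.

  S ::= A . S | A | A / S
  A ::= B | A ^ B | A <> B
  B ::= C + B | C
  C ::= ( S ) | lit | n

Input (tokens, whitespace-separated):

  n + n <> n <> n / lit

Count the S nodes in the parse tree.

[S [A [A [A [B [C n] + [B [C n]]]] <> [B [C n]]] <> [B [C n]]] / [S [A [B [C lit]]]]]

2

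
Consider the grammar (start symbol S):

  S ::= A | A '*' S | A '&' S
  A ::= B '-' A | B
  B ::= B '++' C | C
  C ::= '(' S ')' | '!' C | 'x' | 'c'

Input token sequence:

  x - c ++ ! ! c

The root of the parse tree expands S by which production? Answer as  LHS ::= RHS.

S ::= A

[S [A [B [C x]] - [A [B [B [C c]] ++ [C ! [C ! [C c]]]]]]]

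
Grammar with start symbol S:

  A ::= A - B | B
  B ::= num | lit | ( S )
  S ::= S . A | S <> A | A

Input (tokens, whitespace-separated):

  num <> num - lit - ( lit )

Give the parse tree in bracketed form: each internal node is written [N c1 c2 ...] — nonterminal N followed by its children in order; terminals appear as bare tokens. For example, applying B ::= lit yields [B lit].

S
S <> A
A <> A
B <> A
num <> A
num <> A - B
num <> A - B - B
num <> B - B - B
num <> num - B - B
num <> num - lit - B
num <> num - lit - ( S )
num <> num - lit - ( A )
num <> num - lit - ( B )
num <> num - lit - ( lit )

[S [S [A [B num]]] <> [A [A [A [B num]] - [B lit]] - [B ( [S [A [B lit]]] )]]]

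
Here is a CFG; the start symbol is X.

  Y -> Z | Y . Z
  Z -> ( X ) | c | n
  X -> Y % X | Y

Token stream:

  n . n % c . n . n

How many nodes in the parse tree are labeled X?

2

[X [Y [Y [Z n]] . [Z n]] % [X [Y [Y [Y [Z c]] . [Z n]] . [Z n]]]]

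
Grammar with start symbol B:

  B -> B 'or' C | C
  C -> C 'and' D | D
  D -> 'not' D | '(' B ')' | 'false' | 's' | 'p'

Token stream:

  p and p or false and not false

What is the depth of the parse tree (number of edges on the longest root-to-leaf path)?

5

[B [B [C [C [D p]] and [D p]]] or [C [C [D false]] and [D not [D false]]]]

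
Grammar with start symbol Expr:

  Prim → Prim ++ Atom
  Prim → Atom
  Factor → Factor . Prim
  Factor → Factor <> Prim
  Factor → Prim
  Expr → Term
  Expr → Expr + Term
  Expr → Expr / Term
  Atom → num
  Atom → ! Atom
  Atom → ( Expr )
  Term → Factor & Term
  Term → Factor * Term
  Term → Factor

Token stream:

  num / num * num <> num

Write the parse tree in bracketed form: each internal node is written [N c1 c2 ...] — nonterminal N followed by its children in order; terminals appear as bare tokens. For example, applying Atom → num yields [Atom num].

Expr
Expr / Term
Term / Term
Factor / Term
Prim / Term
Atom / Term
num / Term
num / Factor * Term
num / Prim * Term
num / Atom * Term
num / num * Term
num / num * Factor
num / num * Factor <> Prim
num / num * Prim <> Prim
num / num * Atom <> Prim
num / num * num <> Prim
num / num * num <> Atom
num / num * num <> num

[Expr [Expr [Term [Factor [Prim [Atom num]]]]] / [Term [Factor [Prim [Atom num]]] * [Term [Factor [Factor [Prim [Atom num]]] <> [Prim [Atom num]]]]]]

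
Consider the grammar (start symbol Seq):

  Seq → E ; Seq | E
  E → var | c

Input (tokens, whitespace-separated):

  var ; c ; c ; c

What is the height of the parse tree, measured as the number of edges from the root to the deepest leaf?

5

[Seq [E var] ; [Seq [E c] ; [Seq [E c] ; [Seq [E c]]]]]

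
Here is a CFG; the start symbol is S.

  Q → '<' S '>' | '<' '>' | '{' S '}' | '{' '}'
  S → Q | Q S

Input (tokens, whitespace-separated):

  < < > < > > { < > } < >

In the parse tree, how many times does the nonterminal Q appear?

6

[S [Q < [S [Q < >] [S [Q < >]]] >] [S [Q { [S [Q < >]] }] [S [Q < >]]]]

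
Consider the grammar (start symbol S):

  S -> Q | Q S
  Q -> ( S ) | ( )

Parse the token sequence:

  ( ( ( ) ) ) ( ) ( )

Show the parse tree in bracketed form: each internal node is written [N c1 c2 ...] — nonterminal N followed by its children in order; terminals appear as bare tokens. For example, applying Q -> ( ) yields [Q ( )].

[S [Q ( [S [Q ( [S [Q ( )]] )]] )] [S [Q ( )] [S [Q ( )]]]]

S
Q S
( S ) S
( Q ) S
( ( S ) ) S
( ( Q ) ) S
( ( ( ) ) ) S
( ( ( ) ) ) Q S
( ( ( ) ) ) ( ) S
( ( ( ) ) ) ( ) Q
( ( ( ) ) ) ( ) ( )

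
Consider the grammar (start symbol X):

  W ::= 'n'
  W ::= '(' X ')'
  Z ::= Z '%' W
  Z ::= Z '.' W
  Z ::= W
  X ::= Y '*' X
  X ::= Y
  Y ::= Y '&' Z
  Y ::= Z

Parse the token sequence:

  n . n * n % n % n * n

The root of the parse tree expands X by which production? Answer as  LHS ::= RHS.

[X [Y [Z [Z [W n]] . [W n]]] * [X [Y [Z [Z [Z [W n]] % [W n]] % [W n]]] * [X [Y [Z [W n]]]]]]

X ::= Y '*' X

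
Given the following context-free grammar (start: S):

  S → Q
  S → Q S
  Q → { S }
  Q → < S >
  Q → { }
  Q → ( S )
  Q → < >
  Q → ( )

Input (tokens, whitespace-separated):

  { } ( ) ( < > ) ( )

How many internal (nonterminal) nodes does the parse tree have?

10

[S [Q { }] [S [Q ( )] [S [Q ( [S [Q < >]] )] [S [Q ( )]]]]]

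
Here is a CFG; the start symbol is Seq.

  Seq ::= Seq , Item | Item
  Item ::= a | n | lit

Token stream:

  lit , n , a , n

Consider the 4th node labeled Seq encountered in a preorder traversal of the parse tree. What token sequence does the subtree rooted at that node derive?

lit

[Seq [Seq [Seq [Seq [Item lit]] , [Item n]] , [Item a]] , [Item n]]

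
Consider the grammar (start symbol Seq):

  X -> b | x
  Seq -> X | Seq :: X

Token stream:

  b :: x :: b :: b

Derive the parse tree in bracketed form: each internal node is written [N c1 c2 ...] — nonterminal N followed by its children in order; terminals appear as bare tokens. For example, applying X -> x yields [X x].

[Seq [Seq [Seq [Seq [X b]] :: [X x]] :: [X b]] :: [X b]]

Seq
Seq :: X
Seq :: X :: X
Seq :: X :: X :: X
X :: X :: X :: X
b :: X :: X :: X
b :: x :: X :: X
b :: x :: b :: X
b :: x :: b :: b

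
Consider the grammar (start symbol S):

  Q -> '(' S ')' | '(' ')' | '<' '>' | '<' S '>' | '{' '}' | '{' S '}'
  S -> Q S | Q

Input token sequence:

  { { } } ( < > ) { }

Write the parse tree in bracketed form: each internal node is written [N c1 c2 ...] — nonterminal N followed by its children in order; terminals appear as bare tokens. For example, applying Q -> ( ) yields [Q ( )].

[S [Q { [S [Q { }]] }] [S [Q ( [S [Q < >]] )] [S [Q { }]]]]

S
Q S
{ S } S
{ Q } S
{ { } } S
{ { } } Q S
{ { } } ( S ) S
{ { } } ( Q ) S
{ { } } ( < > ) S
{ { } } ( < > ) Q
{ { } } ( < > ) { }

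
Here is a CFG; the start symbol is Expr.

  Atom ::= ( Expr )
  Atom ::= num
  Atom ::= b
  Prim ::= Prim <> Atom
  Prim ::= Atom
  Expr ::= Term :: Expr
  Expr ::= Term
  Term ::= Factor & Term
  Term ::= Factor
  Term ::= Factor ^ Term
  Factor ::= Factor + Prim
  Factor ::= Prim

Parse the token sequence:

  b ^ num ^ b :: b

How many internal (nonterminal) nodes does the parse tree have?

18

[Expr [Term [Factor [Prim [Atom b]]] ^ [Term [Factor [Prim [Atom num]]] ^ [Term [Factor [Prim [Atom b]]]]]] :: [Expr [Term [Factor [Prim [Atom b]]]]]]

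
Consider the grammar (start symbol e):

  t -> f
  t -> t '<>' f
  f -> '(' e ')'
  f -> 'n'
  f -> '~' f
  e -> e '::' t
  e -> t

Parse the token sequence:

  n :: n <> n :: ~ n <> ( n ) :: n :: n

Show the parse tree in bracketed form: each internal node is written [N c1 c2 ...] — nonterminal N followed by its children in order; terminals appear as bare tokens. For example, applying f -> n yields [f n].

e
e :: t
e :: t :: t
e :: t :: t :: t
e :: t :: t :: t :: t
t :: t :: t :: t :: t
f :: t :: t :: t :: t
n :: t :: t :: t :: t
n :: t <> f :: t :: t :: t
n :: f <> f :: t :: t :: t
n :: n <> f :: t :: t :: t
n :: n <> n :: t :: t :: t
n :: n <> n :: t <> f :: t :: t
n :: n <> n :: f <> f :: t :: t
n :: n <> n :: ~ f <> f :: t :: t
n :: n <> n :: ~ n <> f :: t :: t
n :: n <> n :: ~ n <> ( e ) :: t :: t
n :: n <> n :: ~ n <> ( t ) :: t :: t
n :: n <> n :: ~ n <> ( f ) :: t :: t
n :: n <> n :: ~ n <> ( n ) :: t :: t
n :: n <> n :: ~ n <> ( n ) :: f :: t
n :: n <> n :: ~ n <> ( n ) :: n :: t
n :: n <> n :: ~ n <> ( n ) :: n :: f
n :: n <> n :: ~ n <> ( n ) :: n :: n

[e [e [e [e [e [t [f n]]] :: [t [t [f n]] <> [f n]]] :: [t [t [f ~ [f n]]] <> [f ( [e [t [f n]]] )]]] :: [t [f n]]] :: [t [f n]]]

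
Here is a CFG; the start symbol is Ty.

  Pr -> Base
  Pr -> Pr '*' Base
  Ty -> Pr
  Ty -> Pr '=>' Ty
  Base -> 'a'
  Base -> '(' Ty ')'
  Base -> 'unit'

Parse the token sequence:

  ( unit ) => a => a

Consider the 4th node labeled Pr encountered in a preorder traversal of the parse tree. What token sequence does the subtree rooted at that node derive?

[Ty [Pr [Base ( [Ty [Pr [Base unit]]] )]] => [Ty [Pr [Base a]] => [Ty [Pr [Base a]]]]]

a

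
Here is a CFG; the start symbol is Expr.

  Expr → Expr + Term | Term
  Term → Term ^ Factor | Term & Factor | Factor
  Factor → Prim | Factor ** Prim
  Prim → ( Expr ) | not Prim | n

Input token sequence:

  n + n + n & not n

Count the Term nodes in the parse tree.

[Expr [Expr [Expr [Term [Factor [Prim n]]]] + [Term [Factor [Prim n]]]] + [Term [Term [Factor [Prim n]]] & [Factor [Prim not [Prim n]]]]]

4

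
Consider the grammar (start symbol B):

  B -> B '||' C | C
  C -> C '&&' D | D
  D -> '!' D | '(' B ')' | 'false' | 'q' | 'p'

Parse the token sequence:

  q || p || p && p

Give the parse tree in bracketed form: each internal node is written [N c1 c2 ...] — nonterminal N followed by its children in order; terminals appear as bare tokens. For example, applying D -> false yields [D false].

[B [B [B [C [D q]]] || [C [D p]]] || [C [C [D p]] && [D p]]]

B
B || C
B || C || C
C || C || C
D || C || C
q || C || C
q || D || C
q || p || C
q || p || C && D
q || p || D && D
q || p || p && D
q || p || p && p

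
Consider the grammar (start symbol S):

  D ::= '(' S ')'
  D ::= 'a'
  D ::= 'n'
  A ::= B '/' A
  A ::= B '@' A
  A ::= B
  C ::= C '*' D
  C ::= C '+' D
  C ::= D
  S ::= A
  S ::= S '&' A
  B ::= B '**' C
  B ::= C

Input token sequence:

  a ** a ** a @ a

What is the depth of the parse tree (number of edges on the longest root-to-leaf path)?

7

[S [A [B [B [B [C [D a]]] ** [C [D a]]] ** [C [D a]]] @ [A [B [C [D a]]]]]]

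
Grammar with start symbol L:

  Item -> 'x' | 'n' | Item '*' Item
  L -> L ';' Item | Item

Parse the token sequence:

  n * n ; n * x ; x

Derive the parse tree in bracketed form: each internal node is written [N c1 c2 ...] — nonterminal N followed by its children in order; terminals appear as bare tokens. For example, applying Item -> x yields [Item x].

L
L ; Item
L ; Item ; Item
Item ; Item ; Item
Item * Item ; Item ; Item
n * Item ; Item ; Item
n * n ; Item ; Item
n * n ; Item * Item ; Item
n * n ; n * Item ; Item
n * n ; n * x ; Item
n * n ; n * x ; x

[L [L [L [Item [Item n] * [Item n]]] ; [Item [Item n] * [Item x]]] ; [Item x]]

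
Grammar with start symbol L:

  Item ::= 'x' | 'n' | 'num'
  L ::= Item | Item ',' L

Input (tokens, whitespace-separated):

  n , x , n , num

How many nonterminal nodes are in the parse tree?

8

[L [Item n] , [L [Item x] , [L [Item n] , [L [Item num]]]]]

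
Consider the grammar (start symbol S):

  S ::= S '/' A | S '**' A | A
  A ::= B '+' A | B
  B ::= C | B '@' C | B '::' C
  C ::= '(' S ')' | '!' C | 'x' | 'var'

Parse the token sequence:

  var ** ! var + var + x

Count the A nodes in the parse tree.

4

[S [S [A [B [C var]]]] ** [A [B [C ! [C var]]] + [A [B [C var]] + [A [B [C x]]]]]]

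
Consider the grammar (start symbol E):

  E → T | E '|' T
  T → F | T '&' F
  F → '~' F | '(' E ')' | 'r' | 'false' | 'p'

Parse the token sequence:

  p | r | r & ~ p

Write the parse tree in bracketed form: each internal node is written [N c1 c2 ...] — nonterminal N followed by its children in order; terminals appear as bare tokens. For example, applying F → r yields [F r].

[E [E [E [T [F p]]] | [T [F r]]] | [T [T [F r]] & [F ~ [F p]]]]

E
E | T
E | T | T
T | T | T
F | T | T
p | T | T
p | F | T
p | r | T
p | r | T & F
p | r | F & F
p | r | r & F
p | r | r & ~ F
p | r | r & ~ p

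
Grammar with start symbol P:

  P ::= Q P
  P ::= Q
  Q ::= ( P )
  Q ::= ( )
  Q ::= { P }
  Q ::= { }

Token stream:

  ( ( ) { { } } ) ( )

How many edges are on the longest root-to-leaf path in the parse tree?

[P [Q ( [P [Q ( )] [P [Q { [P [Q { }]] }]]] )] [P [Q ( )]]]

7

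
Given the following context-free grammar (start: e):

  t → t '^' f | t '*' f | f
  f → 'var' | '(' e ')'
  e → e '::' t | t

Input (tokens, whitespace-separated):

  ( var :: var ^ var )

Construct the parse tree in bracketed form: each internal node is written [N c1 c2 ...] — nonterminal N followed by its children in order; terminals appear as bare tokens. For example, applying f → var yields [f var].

[e [t [f ( [e [e [t [f var]]] :: [t [t [f var]] ^ [f var]]] )]]]

e
t
f
( e )
( e :: t )
( t :: t )
( f :: t )
( var :: t )
( var :: t ^ f )
( var :: f ^ f )
( var :: var ^ f )
( var :: var ^ var )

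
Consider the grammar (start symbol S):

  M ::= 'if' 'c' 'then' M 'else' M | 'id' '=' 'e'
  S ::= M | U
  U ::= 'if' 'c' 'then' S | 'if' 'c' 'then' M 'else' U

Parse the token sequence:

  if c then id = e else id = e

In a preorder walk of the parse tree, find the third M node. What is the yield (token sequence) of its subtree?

[S [M if c then [M id = e] else [M id = e]]]

id = e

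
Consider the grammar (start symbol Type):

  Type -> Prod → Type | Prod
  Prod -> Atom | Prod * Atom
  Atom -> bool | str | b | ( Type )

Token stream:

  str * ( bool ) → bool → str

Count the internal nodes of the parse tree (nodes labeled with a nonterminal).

[Type [Prod [Prod [Atom str]] * [Atom ( [Type [Prod [Atom bool]]] )]] → [Type [Prod [Atom bool]] → [Type [Prod [Atom str]]]]]

14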